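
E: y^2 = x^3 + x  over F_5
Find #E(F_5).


For each x in F_5, count y with y^2 = x^3 + 1 x + 0 mod 5:
  x = 0: RHS = 0, y in [0]  -> 1 point(s)
  x = 2: RHS = 0, y in [0]  -> 1 point(s)
  x = 3: RHS = 0, y in [0]  -> 1 point(s)
Affine points: 3. Add the point at infinity: total = 4.

#E(F_5) = 4


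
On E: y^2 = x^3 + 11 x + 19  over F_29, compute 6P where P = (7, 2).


k = 6 = 110_2 (binary, LSB first: 011)
Double-and-add from P = (7, 2):
  bit 0 = 0: acc unchanged = O
  bit 1 = 1: acc = O + (2, 7) = (2, 7)
  bit 2 = 1: acc = (2, 7) + (24, 19) = (16, 17)

6P = (16, 17)


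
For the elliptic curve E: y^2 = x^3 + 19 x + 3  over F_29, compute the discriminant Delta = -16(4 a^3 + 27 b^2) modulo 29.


4 a^3 + 27 b^2 = 4*19^3 + 27*3^2 = 27436 + 243 = 27679
Delta = -16 * (27679) = -442864
Delta mod 29 = 24

Delta = 24 (mod 29)


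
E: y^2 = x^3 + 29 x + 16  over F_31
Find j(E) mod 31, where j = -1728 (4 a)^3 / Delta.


Delta = -16(4 a^3 + 27 b^2) mod 31 = 1
-1728 * (4 a)^3 = -1728 * (4*29)^3 mod 31 = 27
j = 27 * 1^(-1) mod 31 = 27

j = 27 (mod 31)


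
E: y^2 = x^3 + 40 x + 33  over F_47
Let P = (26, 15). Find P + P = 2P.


Doubling: s = (3 x1^2 + a) / (2 y1)
s = (3*26^2 + 40) / (2*15) mod 47 = 0
x3 = s^2 - 2 x1 mod 47 = 0^2 - 2*26 = 42
y3 = s (x1 - x3) - y1 mod 47 = 0 * (26 - 42) - 15 = 32

2P = (42, 32)


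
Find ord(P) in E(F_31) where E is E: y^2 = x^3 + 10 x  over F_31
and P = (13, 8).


Compute successive multiples of P until we hit O:
  1P = (13, 8)
  2P = (2, 20)
  3P = (30, 19)
  4P = (28, 6)
  5P = (6, 20)
  6P = (20, 4)
  7P = (23, 11)
  8P = (14, 1)
  ... (continuing to 32P)
  32P = O

ord(P) = 32


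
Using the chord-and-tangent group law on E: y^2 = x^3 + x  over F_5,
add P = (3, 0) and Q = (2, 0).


P != Q, so use the chord formula.
s = (y2 - y1) / (x2 - x1) = (0) / (4) mod 5 = 0
x3 = s^2 - x1 - x2 mod 5 = 0^2 - 3 - 2 = 0
y3 = s (x1 - x3) - y1 mod 5 = 0 * (3 - 0) - 0 = 0

P + Q = (0, 0)


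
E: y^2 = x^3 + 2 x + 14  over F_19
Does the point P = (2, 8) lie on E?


Check whether y^2 = x^3 + 2 x + 14 (mod 19) for (x, y) = (2, 8).
LHS: y^2 = 8^2 mod 19 = 7
RHS: x^3 + 2 x + 14 = 2^3 + 2*2 + 14 mod 19 = 7
LHS = RHS

Yes, on the curve


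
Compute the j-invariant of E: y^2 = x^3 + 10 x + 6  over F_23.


Delta = -16(4 a^3 + 27 b^2) mod 23 = 5
-1728 * (4 a)^3 = -1728 * (4*10)^3 mod 23 = 4
j = 4 * 5^(-1) mod 23 = 10

j = 10 (mod 23)


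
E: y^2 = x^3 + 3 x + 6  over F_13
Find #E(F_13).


For each x in F_13, count y with y^2 = x^3 + 3 x + 6 mod 13:
  x = 1: RHS = 10, y in [6, 7]  -> 2 point(s)
  x = 3: RHS = 3, y in [4, 9]  -> 2 point(s)
  x = 4: RHS = 4, y in [2, 11]  -> 2 point(s)
  x = 5: RHS = 3, y in [4, 9]  -> 2 point(s)
  x = 8: RHS = 9, y in [3, 10]  -> 2 point(s)
  x = 10: RHS = 9, y in [3, 10]  -> 2 point(s)
Affine points: 12. Add the point at infinity: total = 13.

#E(F_13) = 13


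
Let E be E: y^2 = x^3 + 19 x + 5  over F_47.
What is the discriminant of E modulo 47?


4 a^3 + 27 b^2 = 4*19^3 + 27*5^2 = 27436 + 675 = 28111
Delta = -16 * (28111) = -449776
Delta mod 47 = 14

Delta = 14 (mod 47)


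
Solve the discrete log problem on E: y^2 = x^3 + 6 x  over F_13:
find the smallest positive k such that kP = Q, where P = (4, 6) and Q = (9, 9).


Enumerate multiples of P until we hit Q = (9, 9):
  1P = (4, 6)
  2P = (9, 4)
  3P = (9, 9)
Match found at i = 3.

k = 3


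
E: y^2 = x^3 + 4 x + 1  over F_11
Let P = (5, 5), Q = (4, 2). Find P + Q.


P != Q, so use the chord formula.
s = (y2 - y1) / (x2 - x1) = (8) / (10) mod 11 = 3
x3 = s^2 - x1 - x2 mod 11 = 3^2 - 5 - 4 = 0
y3 = s (x1 - x3) - y1 mod 11 = 3 * (5 - 0) - 5 = 10

P + Q = (0, 10)


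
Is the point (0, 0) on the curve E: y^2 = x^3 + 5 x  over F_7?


Check whether y^2 = x^3 + 5 x + 0 (mod 7) for (x, y) = (0, 0).
LHS: y^2 = 0^2 mod 7 = 0
RHS: x^3 + 5 x + 0 = 0^3 + 5*0 + 0 mod 7 = 0
LHS = RHS

Yes, on the curve


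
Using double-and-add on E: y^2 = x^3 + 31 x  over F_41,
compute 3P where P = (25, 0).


k = 3 = 11_2 (binary, LSB first: 11)
Double-and-add from P = (25, 0):
  bit 0 = 1: acc = O + (25, 0) = (25, 0)
  bit 1 = 1: acc = (25, 0) + O = (25, 0)

3P = (25, 0)


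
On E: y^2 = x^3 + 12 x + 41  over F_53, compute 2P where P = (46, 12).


Doubling: s = (3 x1^2 + a) / (2 y1)
s = (3*46^2 + 12) / (2*12) mod 53 = 0
x3 = s^2 - 2 x1 mod 53 = 0^2 - 2*46 = 14
y3 = s (x1 - x3) - y1 mod 53 = 0 * (46 - 14) - 12 = 41

2P = (14, 41)


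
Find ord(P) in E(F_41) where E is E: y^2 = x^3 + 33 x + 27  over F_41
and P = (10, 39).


Compute successive multiples of P until we hit O:
  1P = (10, 39)
  2P = (20, 35)
  3P = (21, 31)
  4P = (19, 16)
  5P = (16, 31)
  6P = (35, 8)
  7P = (6, 20)
  8P = (4, 10)
  ... (continuing to 33P)
  33P = O

ord(P) = 33


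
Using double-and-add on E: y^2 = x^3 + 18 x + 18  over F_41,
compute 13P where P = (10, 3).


k = 13 = 1101_2 (binary, LSB first: 1011)
Double-and-add from P = (10, 3):
  bit 0 = 1: acc = O + (10, 3) = (10, 3)
  bit 1 = 0: acc unchanged = (10, 3)
  bit 2 = 1: acc = (10, 3) + (14, 29) = (8, 10)
  bit 3 = 1: acc = (8, 10) + (33, 10) = (0, 31)

13P = (0, 31)


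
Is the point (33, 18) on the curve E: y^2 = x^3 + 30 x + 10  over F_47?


Check whether y^2 = x^3 + 30 x + 10 (mod 47) for (x, y) = (33, 18).
LHS: y^2 = 18^2 mod 47 = 42
RHS: x^3 + 30 x + 10 = 33^3 + 30*33 + 10 mod 47 = 42
LHS = RHS

Yes, on the curve


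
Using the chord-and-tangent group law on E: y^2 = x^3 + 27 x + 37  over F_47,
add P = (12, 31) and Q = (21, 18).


P != Q, so use the chord formula.
s = (y2 - y1) / (x2 - x1) = (34) / (9) mod 47 = 9
x3 = s^2 - x1 - x2 mod 47 = 9^2 - 12 - 21 = 1
y3 = s (x1 - x3) - y1 mod 47 = 9 * (12 - 1) - 31 = 21

P + Q = (1, 21)


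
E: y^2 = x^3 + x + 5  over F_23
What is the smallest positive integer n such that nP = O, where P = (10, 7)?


Compute successive multiples of P until we hit O:
  1P = (10, 7)
  2P = (11, 6)
  3P = (3, 9)
  4P = (19, 12)
  5P = (21, 15)
  6P = (18, 6)
  7P = (4, 21)
  8P = (17, 17)
  ... (continuing to 22P)
  22P = O

ord(P) = 22


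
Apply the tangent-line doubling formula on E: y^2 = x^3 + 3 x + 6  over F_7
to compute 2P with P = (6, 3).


Doubling: s = (3 x1^2 + a) / (2 y1)
s = (3*6^2 + 3) / (2*3) mod 7 = 1
x3 = s^2 - 2 x1 mod 7 = 1^2 - 2*6 = 3
y3 = s (x1 - x3) - y1 mod 7 = 1 * (6 - 3) - 3 = 0

2P = (3, 0)


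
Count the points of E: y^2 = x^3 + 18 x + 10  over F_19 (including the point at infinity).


For each x in F_19, count y with y^2 = x^3 + 18 x + 10 mod 19:
  x = 2: RHS = 16, y in [4, 15]  -> 2 point(s)
  x = 5: RHS = 16, y in [4, 15]  -> 2 point(s)
  x = 6: RHS = 11, y in [7, 12]  -> 2 point(s)
  x = 7: RHS = 4, y in [2, 17]  -> 2 point(s)
  x = 8: RHS = 1, y in [1, 18]  -> 2 point(s)
  x = 11: RHS = 0, y in [0]  -> 1 point(s)
  x = 12: RHS = 16, y in [4, 15]  -> 2 point(s)
  x = 13: RHS = 9, y in [3, 16]  -> 2 point(s)
  x = 14: RHS = 4, y in [2, 17]  -> 2 point(s)
  x = 15: RHS = 7, y in [8, 11]  -> 2 point(s)
  x = 16: RHS = 5, y in [9, 10]  -> 2 point(s)
  x = 17: RHS = 4, y in [2, 17]  -> 2 point(s)
Affine points: 23. Add the point at infinity: total = 24.

#E(F_19) = 24


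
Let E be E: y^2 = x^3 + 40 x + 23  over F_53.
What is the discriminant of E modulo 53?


4 a^3 + 27 b^2 = 4*40^3 + 27*23^2 = 256000 + 14283 = 270283
Delta = -16 * (270283) = -4324528
Delta mod 53 = 7

Delta = 7 (mod 53)


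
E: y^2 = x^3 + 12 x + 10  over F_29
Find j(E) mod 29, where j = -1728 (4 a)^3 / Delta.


Delta = -16(4 a^3 + 27 b^2) mod 29 = 24
-1728 * (4 a)^3 = -1728 * (4*12)^3 mod 29 = 6
j = 6 * 24^(-1) mod 29 = 22

j = 22 (mod 29)


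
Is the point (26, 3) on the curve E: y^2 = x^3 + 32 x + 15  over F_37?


Check whether y^2 = x^3 + 32 x + 15 (mod 37) for (x, y) = (26, 3).
LHS: y^2 = 3^2 mod 37 = 9
RHS: x^3 + 32 x + 15 = 26^3 + 32*26 + 15 mod 37 = 34
LHS != RHS

No, not on the curve


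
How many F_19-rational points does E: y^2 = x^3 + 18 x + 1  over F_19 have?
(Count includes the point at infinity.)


For each x in F_19, count y with y^2 = x^3 + 18 x + 1 mod 19:
  x = 0: RHS = 1, y in [1, 18]  -> 2 point(s)
  x = 1: RHS = 1, y in [1, 18]  -> 2 point(s)
  x = 2: RHS = 7, y in [8, 11]  -> 2 point(s)
  x = 3: RHS = 6, y in [5, 14]  -> 2 point(s)
  x = 4: RHS = 4, y in [2, 17]  -> 2 point(s)
  x = 5: RHS = 7, y in [8, 11]  -> 2 point(s)
  x = 8: RHS = 11, y in [7, 12]  -> 2 point(s)
  x = 12: RHS = 7, y in [8, 11]  -> 2 point(s)
  x = 13: RHS = 0, y in [0]  -> 1 point(s)
  x = 15: RHS = 17, y in [6, 13]  -> 2 point(s)
  x = 18: RHS = 1, y in [1, 18]  -> 2 point(s)
Affine points: 21. Add the point at infinity: total = 22.

#E(F_19) = 22


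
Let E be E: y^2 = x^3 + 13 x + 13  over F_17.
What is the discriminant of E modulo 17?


4 a^3 + 27 b^2 = 4*13^3 + 27*13^2 = 8788 + 4563 = 13351
Delta = -16 * (13351) = -213616
Delta mod 17 = 6

Delta = 6 (mod 17)


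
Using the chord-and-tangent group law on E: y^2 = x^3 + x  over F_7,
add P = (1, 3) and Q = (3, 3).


P != Q, so use the chord formula.
s = (y2 - y1) / (x2 - x1) = (0) / (2) mod 7 = 0
x3 = s^2 - x1 - x2 mod 7 = 0^2 - 1 - 3 = 3
y3 = s (x1 - x3) - y1 mod 7 = 0 * (1 - 3) - 3 = 4

P + Q = (3, 4)


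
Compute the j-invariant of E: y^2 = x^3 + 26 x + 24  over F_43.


Delta = -16(4 a^3 + 27 b^2) mod 43 = 25
-1728 * (4 a)^3 = -1728 * (4*26)^3 mod 43 = 42
j = 42 * 25^(-1) mod 43 = 12

j = 12 (mod 43)


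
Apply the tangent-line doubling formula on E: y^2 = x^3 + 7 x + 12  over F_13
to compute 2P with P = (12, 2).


Doubling: s = (3 x1^2 + a) / (2 y1)
s = (3*12^2 + 7) / (2*2) mod 13 = 9
x3 = s^2 - 2 x1 mod 13 = 9^2 - 2*12 = 5
y3 = s (x1 - x3) - y1 mod 13 = 9 * (12 - 5) - 2 = 9

2P = (5, 9)


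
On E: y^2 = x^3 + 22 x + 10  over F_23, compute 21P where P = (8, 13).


k = 21 = 10101_2 (binary, LSB first: 10101)
Double-and-add from P = (8, 13):
  bit 0 = 1: acc = O + (8, 13) = (8, 13)
  bit 1 = 0: acc unchanged = (8, 13)
  bit 2 = 1: acc = (8, 13) + (6, 6) = (4, 1)
  bit 3 = 0: acc unchanged = (4, 1)
  bit 4 = 1: acc = (4, 1) + (7, 22) = (15, 14)

21P = (15, 14)


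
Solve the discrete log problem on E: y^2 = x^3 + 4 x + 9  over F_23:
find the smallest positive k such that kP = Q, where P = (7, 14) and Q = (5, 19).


Enumerate multiples of P until we hit Q = (5, 19):
  1P = (7, 14)
  2P = (13, 21)
  3P = (5, 19)
Match found at i = 3.

k = 3


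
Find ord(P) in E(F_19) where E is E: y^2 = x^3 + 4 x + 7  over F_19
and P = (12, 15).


Compute successive multiples of P until we hit O:
  1P = (12, 15)
  2P = (6, 0)
  3P = (12, 4)
  4P = O

ord(P) = 4


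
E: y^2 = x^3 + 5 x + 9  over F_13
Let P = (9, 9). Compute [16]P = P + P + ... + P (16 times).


k = 16 = 10000_2 (binary, LSB first: 00001)
Double-and-add from P = (9, 9):
  bit 0 = 0: acc unchanged = O
  bit 1 = 0: acc unchanged = O
  bit 2 = 0: acc unchanged = O
  bit 3 = 0: acc unchanged = O
  bit 4 = 1: acc = O + (9, 4) = (9, 4)

16P = (9, 4)


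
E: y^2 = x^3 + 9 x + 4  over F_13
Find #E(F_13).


For each x in F_13, count y with y^2 = x^3 + 9 x + 4 mod 13:
  x = 0: RHS = 4, y in [2, 11]  -> 2 point(s)
  x = 1: RHS = 1, y in [1, 12]  -> 2 point(s)
  x = 2: RHS = 4, y in [2, 11]  -> 2 point(s)
  x = 4: RHS = 0, y in [0]  -> 1 point(s)
  x = 6: RHS = 1, y in [1, 12]  -> 2 point(s)
  x = 8: RHS = 3, y in [4, 9]  -> 2 point(s)
  x = 11: RHS = 4, y in [2, 11]  -> 2 point(s)
Affine points: 13. Add the point at infinity: total = 14.

#E(F_13) = 14


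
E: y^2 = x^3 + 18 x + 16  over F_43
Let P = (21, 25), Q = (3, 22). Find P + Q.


P != Q, so use the chord formula.
s = (y2 - y1) / (x2 - x1) = (40) / (25) mod 43 = 36
x3 = s^2 - x1 - x2 mod 43 = 36^2 - 21 - 3 = 25
y3 = s (x1 - x3) - y1 mod 43 = 36 * (21 - 25) - 25 = 3

P + Q = (25, 3)


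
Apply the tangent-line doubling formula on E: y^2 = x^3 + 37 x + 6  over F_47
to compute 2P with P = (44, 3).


Doubling: s = (3 x1^2 + a) / (2 y1)
s = (3*44^2 + 37) / (2*3) mod 47 = 42
x3 = s^2 - 2 x1 mod 47 = 42^2 - 2*44 = 31
y3 = s (x1 - x3) - y1 mod 47 = 42 * (44 - 31) - 3 = 26

2P = (31, 26)


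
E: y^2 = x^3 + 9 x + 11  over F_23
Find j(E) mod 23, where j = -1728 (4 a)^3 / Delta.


Delta = -16(4 a^3 + 27 b^2) mod 23 = 18
-1728 * (4 a)^3 = -1728 * (4*9)^3 mod 23 = 10
j = 10 * 18^(-1) mod 23 = 21

j = 21 (mod 23)


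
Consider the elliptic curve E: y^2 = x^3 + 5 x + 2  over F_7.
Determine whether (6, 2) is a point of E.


Check whether y^2 = x^3 + 5 x + 2 (mod 7) for (x, y) = (6, 2).
LHS: y^2 = 2^2 mod 7 = 4
RHS: x^3 + 5 x + 2 = 6^3 + 5*6 + 2 mod 7 = 3
LHS != RHS

No, not on the curve


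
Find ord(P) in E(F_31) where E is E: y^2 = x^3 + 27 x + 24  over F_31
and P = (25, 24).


Compute successive multiples of P until we hit O:
  1P = (25, 24)
  2P = (21, 26)
  3P = (24, 22)
  4P = (17, 23)
  5P = (5, 25)
  6P = (11, 28)
  7P = (9, 29)
  8P = (4, 14)
  ... (continuing to 33P)
  33P = O

ord(P) = 33


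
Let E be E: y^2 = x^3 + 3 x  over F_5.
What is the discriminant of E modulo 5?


4 a^3 + 27 b^2 = 4*3^3 + 27*0^2 = 108 + 0 = 108
Delta = -16 * (108) = -1728
Delta mod 5 = 2

Delta = 2 (mod 5)


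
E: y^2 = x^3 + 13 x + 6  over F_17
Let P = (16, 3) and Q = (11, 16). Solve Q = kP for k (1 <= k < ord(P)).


Enumerate multiples of P until we hit Q = (11, 16):
  1P = (16, 3)
  2P = (11, 16)
Match found at i = 2.

k = 2


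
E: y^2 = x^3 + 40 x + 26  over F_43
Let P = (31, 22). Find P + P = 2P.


Doubling: s = (3 x1^2 + a) / (2 y1)
s = (3*31^2 + 40) / (2*22) mod 43 = 42
x3 = s^2 - 2 x1 mod 43 = 42^2 - 2*31 = 25
y3 = s (x1 - x3) - y1 mod 43 = 42 * (31 - 25) - 22 = 15

2P = (25, 15)


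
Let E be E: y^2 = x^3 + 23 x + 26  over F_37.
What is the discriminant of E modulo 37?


4 a^3 + 27 b^2 = 4*23^3 + 27*26^2 = 48668 + 18252 = 66920
Delta = -16 * (66920) = -1070720
Delta mod 37 = 23

Delta = 23 (mod 37)


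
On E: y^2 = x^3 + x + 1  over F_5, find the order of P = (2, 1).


Compute successive multiples of P until we hit O:
  1P = (2, 1)
  2P = (2, 4)
  3P = O

ord(P) = 3


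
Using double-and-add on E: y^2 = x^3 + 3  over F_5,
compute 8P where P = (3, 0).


k = 8 = 1000_2 (binary, LSB first: 0001)
Double-and-add from P = (3, 0):
  bit 0 = 0: acc unchanged = O
  bit 1 = 0: acc unchanged = O
  bit 2 = 0: acc unchanged = O
  bit 3 = 1: acc = O + O = O

8P = O


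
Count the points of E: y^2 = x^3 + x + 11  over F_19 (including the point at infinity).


For each x in F_19, count y with y^2 = x^3 + 1 x + 11 mod 19:
  x = 0: RHS = 11, y in [7, 12]  -> 2 point(s)
  x = 6: RHS = 5, y in [9, 10]  -> 2 point(s)
  x = 7: RHS = 0, y in [0]  -> 1 point(s)
  x = 11: RHS = 4, y in [2, 17]  -> 2 point(s)
  x = 13: RHS = 17, y in [6, 13]  -> 2 point(s)
  x = 15: RHS = 0, y in [0]  -> 1 point(s)
  x = 16: RHS = 0, y in [0]  -> 1 point(s)
  x = 17: RHS = 1, y in [1, 18]  -> 2 point(s)
  x = 18: RHS = 9, y in [3, 16]  -> 2 point(s)
Affine points: 15. Add the point at infinity: total = 16.

#E(F_19) = 16


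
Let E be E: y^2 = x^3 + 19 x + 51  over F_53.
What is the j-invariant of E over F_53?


Delta = -16(4 a^3 + 27 b^2) mod 53 = 44
-1728 * (4 a)^3 = -1728 * (4*19)^3 mod 53 = 47
j = 47 * 44^(-1) mod 53 = 36

j = 36 (mod 53)


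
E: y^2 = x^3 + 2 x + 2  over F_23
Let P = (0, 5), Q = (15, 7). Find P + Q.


P != Q, so use the chord formula.
s = (y2 - y1) / (x2 - x1) = (2) / (15) mod 23 = 17
x3 = s^2 - x1 - x2 mod 23 = 17^2 - 0 - 15 = 21
y3 = s (x1 - x3) - y1 mod 23 = 17 * (0 - 21) - 5 = 6

P + Q = (21, 6)


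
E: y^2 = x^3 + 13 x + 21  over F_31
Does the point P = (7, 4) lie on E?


Check whether y^2 = x^3 + 13 x + 21 (mod 31) for (x, y) = (7, 4).
LHS: y^2 = 4^2 mod 31 = 16
RHS: x^3 + 13 x + 21 = 7^3 + 13*7 + 21 mod 31 = 21
LHS != RHS

No, not on the curve


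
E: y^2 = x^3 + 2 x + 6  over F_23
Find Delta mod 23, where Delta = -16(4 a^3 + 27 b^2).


4 a^3 + 27 b^2 = 4*2^3 + 27*6^2 = 32 + 972 = 1004
Delta = -16 * (1004) = -16064
Delta mod 23 = 13

Delta = 13 (mod 23)


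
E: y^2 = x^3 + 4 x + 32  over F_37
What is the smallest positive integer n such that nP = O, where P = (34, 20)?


Compute successive multiples of P until we hit O:
  1P = (34, 20)
  2P = (10, 6)
  3P = (27, 18)
  4P = (1, 0)
  5P = (27, 19)
  6P = (10, 31)
  7P = (34, 17)
  8P = O

ord(P) = 8


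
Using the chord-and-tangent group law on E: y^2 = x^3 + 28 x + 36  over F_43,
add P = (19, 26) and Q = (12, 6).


P != Q, so use the chord formula.
s = (y2 - y1) / (x2 - x1) = (23) / (36) mod 43 = 9
x3 = s^2 - x1 - x2 mod 43 = 9^2 - 19 - 12 = 7
y3 = s (x1 - x3) - y1 mod 43 = 9 * (19 - 7) - 26 = 39

P + Q = (7, 39)


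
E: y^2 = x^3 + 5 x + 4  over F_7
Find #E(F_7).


For each x in F_7, count y with y^2 = x^3 + 5 x + 4 mod 7:
  x = 0: RHS = 4, y in [2, 5]  -> 2 point(s)
  x = 2: RHS = 1, y in [1, 6]  -> 2 point(s)
  x = 3: RHS = 4, y in [2, 5]  -> 2 point(s)
  x = 4: RHS = 4, y in [2, 5]  -> 2 point(s)
  x = 5: RHS = 0, y in [0]  -> 1 point(s)
Affine points: 9. Add the point at infinity: total = 10.

#E(F_7) = 10


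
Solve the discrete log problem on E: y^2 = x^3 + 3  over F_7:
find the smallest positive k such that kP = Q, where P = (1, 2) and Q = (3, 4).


Enumerate multiples of P until we hit Q = (3, 4):
  1P = (1, 2)
  2P = (6, 3)
  3P = (2, 2)
  4P = (4, 5)
  5P = (3, 3)
  6P = (5, 3)
  7P = (5, 4)
  8P = (3, 4)
Match found at i = 8.

k = 8


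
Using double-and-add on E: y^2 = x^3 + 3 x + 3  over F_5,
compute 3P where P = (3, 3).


k = 3 = 11_2 (binary, LSB first: 11)
Double-and-add from P = (3, 3):
  bit 0 = 1: acc = O + (3, 3) = (3, 3)
  bit 1 = 1: acc = (3, 3) + (4, 2) = (4, 3)

3P = (4, 3)


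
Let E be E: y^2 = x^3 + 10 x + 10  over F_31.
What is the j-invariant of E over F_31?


Delta = -16(4 a^3 + 27 b^2) mod 31 = 29
-1728 * (4 a)^3 = -1728 * (4*10)^3 mod 31 = 4
j = 4 * 29^(-1) mod 31 = 29

j = 29 (mod 31)


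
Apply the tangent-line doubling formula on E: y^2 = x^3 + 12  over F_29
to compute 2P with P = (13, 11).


Doubling: s = (3 x1^2 + a) / (2 y1)
s = (3*13^2 + 0) / (2*11) mod 29 = 27
x3 = s^2 - 2 x1 mod 29 = 27^2 - 2*13 = 7
y3 = s (x1 - x3) - y1 mod 29 = 27 * (13 - 7) - 11 = 6

2P = (7, 6)


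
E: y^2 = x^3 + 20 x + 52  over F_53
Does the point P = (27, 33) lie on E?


Check whether y^2 = x^3 + 20 x + 52 (mod 53) for (x, y) = (27, 33).
LHS: y^2 = 33^2 mod 53 = 29
RHS: x^3 + 20 x + 52 = 27^3 + 20*27 + 52 mod 53 = 29
LHS = RHS

Yes, on the curve


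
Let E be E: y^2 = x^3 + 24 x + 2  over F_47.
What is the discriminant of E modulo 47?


4 a^3 + 27 b^2 = 4*24^3 + 27*2^2 = 55296 + 108 = 55404
Delta = -16 * (55404) = -886464
Delta mod 47 = 3

Delta = 3 (mod 47)


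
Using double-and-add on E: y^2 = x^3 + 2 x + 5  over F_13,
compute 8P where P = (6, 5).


k = 8 = 1000_2 (binary, LSB first: 0001)
Double-and-add from P = (6, 5):
  bit 0 = 0: acc unchanged = O
  bit 1 = 0: acc unchanged = O
  bit 2 = 0: acc unchanged = O
  bit 3 = 1: acc = O + (4, 5) = (4, 5)

8P = (4, 5)


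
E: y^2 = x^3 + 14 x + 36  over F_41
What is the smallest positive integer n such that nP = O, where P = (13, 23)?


Compute successive multiples of P until we hit O:
  1P = (13, 23)
  2P = (6, 34)
  3P = (32, 1)
  4P = (38, 34)
  5P = (39, 0)
  6P = (38, 7)
  7P = (32, 40)
  8P = (6, 7)
  ... (continuing to 10P)
  10P = O

ord(P) = 10


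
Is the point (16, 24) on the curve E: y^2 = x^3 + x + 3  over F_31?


Check whether y^2 = x^3 + 1 x + 3 (mod 31) for (x, y) = (16, 24).
LHS: y^2 = 24^2 mod 31 = 18
RHS: x^3 + 1 x + 3 = 16^3 + 1*16 + 3 mod 31 = 23
LHS != RHS

No, not on the curve


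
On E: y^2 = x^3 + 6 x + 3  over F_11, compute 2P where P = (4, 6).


Doubling: s = (3 x1^2 + a) / (2 y1)
s = (3*4^2 + 6) / (2*6) mod 11 = 10
x3 = s^2 - 2 x1 mod 11 = 10^2 - 2*4 = 4
y3 = s (x1 - x3) - y1 mod 11 = 10 * (4 - 4) - 6 = 5

2P = (4, 5)


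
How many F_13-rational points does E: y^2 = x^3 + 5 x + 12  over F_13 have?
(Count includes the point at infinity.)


For each x in F_13, count y with y^2 = x^3 + 5 x + 12 mod 13:
  x = 0: RHS = 12, y in [5, 8]  -> 2 point(s)
  x = 2: RHS = 4, y in [2, 11]  -> 2 point(s)
  x = 7: RHS = 0, y in [0]  -> 1 point(s)
  x = 10: RHS = 9, y in [3, 10]  -> 2 point(s)
Affine points: 7. Add the point at infinity: total = 8.

#E(F_13) = 8


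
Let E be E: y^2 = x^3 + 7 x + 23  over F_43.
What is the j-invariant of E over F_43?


Delta = -16(4 a^3 + 27 b^2) mod 43 = 38
-1728 * (4 a)^3 = -1728 * (4*7)^3 mod 43 = 39
j = 39 * 38^(-1) mod 43 = 18

j = 18 (mod 43)


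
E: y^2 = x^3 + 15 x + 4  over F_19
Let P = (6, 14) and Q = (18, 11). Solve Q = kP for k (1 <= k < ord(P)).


Enumerate multiples of P until we hit Q = (18, 11):
  1P = (6, 14)
  2P = (8, 3)
  3P = (2, 2)
  4P = (1, 1)
  5P = (18, 8)
  6P = (0, 2)
  7P = (17, 2)
  8P = (3, 0)
  9P = (17, 17)
  10P = (0, 17)
  11P = (18, 11)
Match found at i = 11.

k = 11


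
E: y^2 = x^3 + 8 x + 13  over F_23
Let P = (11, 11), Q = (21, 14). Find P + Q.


P != Q, so use the chord formula.
s = (y2 - y1) / (x2 - x1) = (3) / (10) mod 23 = 21
x3 = s^2 - x1 - x2 mod 23 = 21^2 - 11 - 21 = 18
y3 = s (x1 - x3) - y1 mod 23 = 21 * (11 - 18) - 11 = 3

P + Q = (18, 3)


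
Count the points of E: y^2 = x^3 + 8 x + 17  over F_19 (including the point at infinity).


For each x in F_19, count y with y^2 = x^3 + 8 x + 17 mod 19:
  x = 0: RHS = 17, y in [6, 13]  -> 2 point(s)
  x = 1: RHS = 7, y in [8, 11]  -> 2 point(s)
  x = 3: RHS = 11, y in [7, 12]  -> 2 point(s)
  x = 5: RHS = 11, y in [7, 12]  -> 2 point(s)
  x = 7: RHS = 17, y in [6, 13]  -> 2 point(s)
  x = 8: RHS = 4, y in [2, 17]  -> 2 point(s)
  x = 9: RHS = 1, y in [1, 18]  -> 2 point(s)
  x = 11: RHS = 11, y in [7, 12]  -> 2 point(s)
  x = 12: RHS = 17, y in [6, 13]  -> 2 point(s)
  x = 13: RHS = 0, y in [0]  -> 1 point(s)
  x = 14: RHS = 4, y in [2, 17]  -> 2 point(s)
  x = 15: RHS = 16, y in [4, 15]  -> 2 point(s)
  x = 16: RHS = 4, y in [2, 17]  -> 2 point(s)
Affine points: 25. Add the point at infinity: total = 26.

#E(F_19) = 26


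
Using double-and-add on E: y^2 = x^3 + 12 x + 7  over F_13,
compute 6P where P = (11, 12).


k = 6 = 110_2 (binary, LSB first: 011)
Double-and-add from P = (11, 12):
  bit 0 = 0: acc unchanged = O
  bit 1 = 1: acc = O + (5, 7) = (5, 7)
  bit 2 = 1: acc = (5, 7) + (6, 10) = (11, 1)

6P = (11, 1)


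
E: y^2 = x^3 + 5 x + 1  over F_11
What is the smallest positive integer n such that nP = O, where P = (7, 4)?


Compute successive multiples of P until we hit O:
  1P = (7, 4)
  2P = (6, 4)
  3P = (9, 7)
  4P = (0, 1)
  5P = (8, 5)
  6P = (8, 6)
  7P = (0, 10)
  8P = (9, 4)
  ... (continuing to 11P)
  11P = O

ord(P) = 11


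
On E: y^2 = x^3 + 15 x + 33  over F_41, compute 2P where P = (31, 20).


Doubling: s = (3 x1^2 + a) / (2 y1)
s = (3*31^2 + 15) / (2*20) mod 41 = 13
x3 = s^2 - 2 x1 mod 41 = 13^2 - 2*31 = 25
y3 = s (x1 - x3) - y1 mod 41 = 13 * (31 - 25) - 20 = 17

2P = (25, 17)


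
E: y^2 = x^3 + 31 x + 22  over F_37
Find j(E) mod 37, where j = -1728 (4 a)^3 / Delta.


Delta = -16(4 a^3 + 27 b^2) mod 37 = 22
-1728 * (4 a)^3 = -1728 * (4*31)^3 mod 37 = 6
j = 6 * 22^(-1) mod 37 = 7

j = 7 (mod 37)


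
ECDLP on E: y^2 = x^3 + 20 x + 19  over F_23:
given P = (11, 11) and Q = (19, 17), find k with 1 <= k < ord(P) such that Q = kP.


Enumerate multiples of P until we hit Q = (19, 17):
  1P = (11, 11)
  2P = (19, 17)
Match found at i = 2.

k = 2


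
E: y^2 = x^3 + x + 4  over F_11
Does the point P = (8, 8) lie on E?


Check whether y^2 = x^3 + 1 x + 4 (mod 11) for (x, y) = (8, 8).
LHS: y^2 = 8^2 mod 11 = 9
RHS: x^3 + 1 x + 4 = 8^3 + 1*8 + 4 mod 11 = 7
LHS != RHS

No, not on the curve


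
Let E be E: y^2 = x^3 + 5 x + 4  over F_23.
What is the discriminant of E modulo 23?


4 a^3 + 27 b^2 = 4*5^3 + 27*4^2 = 500 + 432 = 932
Delta = -16 * (932) = -14912
Delta mod 23 = 15

Delta = 15 (mod 23)


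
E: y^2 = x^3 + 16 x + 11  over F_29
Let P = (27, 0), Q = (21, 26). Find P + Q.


P != Q, so use the chord formula.
s = (y2 - y1) / (x2 - x1) = (26) / (23) mod 29 = 15
x3 = s^2 - x1 - x2 mod 29 = 15^2 - 27 - 21 = 3
y3 = s (x1 - x3) - y1 mod 29 = 15 * (27 - 3) - 0 = 12

P + Q = (3, 12)


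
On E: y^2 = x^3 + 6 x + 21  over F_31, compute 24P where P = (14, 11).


k = 24 = 11000_2 (binary, LSB first: 00011)
Double-and-add from P = (14, 11):
  bit 0 = 0: acc unchanged = O
  bit 1 = 0: acc unchanged = O
  bit 2 = 0: acc unchanged = O
  bit 3 = 1: acc = O + (2, 17) = (2, 17)
  bit 4 = 1: acc = (2, 17) + (1, 20) = (6, 26)

24P = (6, 26)


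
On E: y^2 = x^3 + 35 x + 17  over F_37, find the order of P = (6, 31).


Compute successive multiples of P until we hit O:
  1P = (6, 31)
  2P = (28, 3)
  3P = (30, 13)
  4P = (27, 31)
  5P = (4, 6)
  6P = (26, 15)
  7P = (16, 14)
  8P = (19, 17)
  ... (continuing to 33P)
  33P = O

ord(P) = 33


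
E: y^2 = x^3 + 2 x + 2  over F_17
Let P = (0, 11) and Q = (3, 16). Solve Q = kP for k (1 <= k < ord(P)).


Enumerate multiples of P until we hit Q = (3, 16):
  1P = (0, 11)
  2P = (9, 16)
  3P = (6, 14)
  4P = (7, 11)
  5P = (10, 6)
  6P = (3, 16)
Match found at i = 6.

k = 6


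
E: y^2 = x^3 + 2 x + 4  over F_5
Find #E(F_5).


For each x in F_5, count y with y^2 = x^3 + 2 x + 4 mod 5:
  x = 0: RHS = 4, y in [2, 3]  -> 2 point(s)
  x = 2: RHS = 1, y in [1, 4]  -> 2 point(s)
  x = 4: RHS = 1, y in [1, 4]  -> 2 point(s)
Affine points: 6. Add the point at infinity: total = 7.

#E(F_5) = 7


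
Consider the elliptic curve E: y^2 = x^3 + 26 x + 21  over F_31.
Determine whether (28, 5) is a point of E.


Check whether y^2 = x^3 + 26 x + 21 (mod 31) for (x, y) = (28, 5).
LHS: y^2 = 5^2 mod 31 = 25
RHS: x^3 + 26 x + 21 = 28^3 + 26*28 + 21 mod 31 = 9
LHS != RHS

No, not on the curve


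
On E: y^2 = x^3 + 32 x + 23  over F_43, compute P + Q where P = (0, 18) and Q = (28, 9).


P != Q, so use the chord formula.
s = (y2 - y1) / (x2 - x1) = (34) / (28) mod 43 = 35
x3 = s^2 - x1 - x2 mod 43 = 35^2 - 0 - 28 = 36
y3 = s (x1 - x3) - y1 mod 43 = 35 * (0 - 36) - 18 = 12

P + Q = (36, 12)


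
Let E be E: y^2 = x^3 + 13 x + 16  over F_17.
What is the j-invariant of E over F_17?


Delta = -16(4 a^3 + 27 b^2) mod 17 = 9
-1728 * (4 a)^3 = -1728 * (4*13)^3 mod 17 = 6
j = 6 * 9^(-1) mod 17 = 12

j = 12 (mod 17)


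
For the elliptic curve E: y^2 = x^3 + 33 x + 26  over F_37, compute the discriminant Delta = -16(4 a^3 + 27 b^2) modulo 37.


4 a^3 + 27 b^2 = 4*33^3 + 27*26^2 = 143748 + 18252 = 162000
Delta = -16 * (162000) = -2592000
Delta mod 37 = 35

Delta = 35 (mod 37)


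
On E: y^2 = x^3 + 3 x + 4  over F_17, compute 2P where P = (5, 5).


Doubling: s = (3 x1^2 + a) / (2 y1)
s = (3*5^2 + 3) / (2*5) mod 17 = 1
x3 = s^2 - 2 x1 mod 17 = 1^2 - 2*5 = 8
y3 = s (x1 - x3) - y1 mod 17 = 1 * (5 - 8) - 5 = 9

2P = (8, 9)


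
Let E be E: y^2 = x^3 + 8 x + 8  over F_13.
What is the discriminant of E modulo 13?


4 a^3 + 27 b^2 = 4*8^3 + 27*8^2 = 2048 + 1728 = 3776
Delta = -16 * (3776) = -60416
Delta mod 13 = 8

Delta = 8 (mod 13)


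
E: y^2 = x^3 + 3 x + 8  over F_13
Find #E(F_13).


For each x in F_13, count y with y^2 = x^3 + 3 x + 8 mod 13:
  x = 1: RHS = 12, y in [5, 8]  -> 2 point(s)
  x = 2: RHS = 9, y in [3, 10]  -> 2 point(s)
  x = 9: RHS = 10, y in [6, 7]  -> 2 point(s)
  x = 12: RHS = 4, y in [2, 11]  -> 2 point(s)
Affine points: 8. Add the point at infinity: total = 9.

#E(F_13) = 9


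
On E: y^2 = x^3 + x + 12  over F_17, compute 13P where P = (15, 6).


k = 13 = 1101_2 (binary, LSB first: 1011)
Double-and-add from P = (15, 6):
  bit 0 = 1: acc = O + (15, 6) = (15, 6)
  bit 1 = 0: acc unchanged = (15, 6)
  bit 2 = 1: acc = (15, 6) + (3, 5) = (14, 4)
  bit 3 = 1: acc = (14, 4) + (10, 6) = (6, 9)

13P = (6, 9)


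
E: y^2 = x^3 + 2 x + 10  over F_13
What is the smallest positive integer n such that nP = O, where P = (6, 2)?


Compute successive multiples of P until we hit O:
  1P = (6, 2)
  2P = (0, 7)
  3P = (3, 2)
  4P = (4, 11)
  5P = (7, 9)
  6P = (10, 9)
  7P = (9, 9)
  8P = (2, 3)
  ... (continuing to 18P)
  18P = O

ord(P) = 18


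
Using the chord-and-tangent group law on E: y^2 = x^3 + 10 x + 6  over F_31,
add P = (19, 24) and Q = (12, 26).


P != Q, so use the chord formula.
s = (y2 - y1) / (x2 - x1) = (2) / (24) mod 31 = 13
x3 = s^2 - x1 - x2 mod 31 = 13^2 - 19 - 12 = 14
y3 = s (x1 - x3) - y1 mod 31 = 13 * (19 - 14) - 24 = 10

P + Q = (14, 10)


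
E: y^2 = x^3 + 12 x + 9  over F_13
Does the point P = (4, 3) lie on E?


Check whether y^2 = x^3 + 12 x + 9 (mod 13) for (x, y) = (4, 3).
LHS: y^2 = 3^2 mod 13 = 9
RHS: x^3 + 12 x + 9 = 4^3 + 12*4 + 9 mod 13 = 4
LHS != RHS

No, not on the curve


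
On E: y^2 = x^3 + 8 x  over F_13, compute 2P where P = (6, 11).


Doubling: s = (3 x1^2 + a) / (2 y1)
s = (3*6^2 + 8) / (2*11) mod 13 = 10
x3 = s^2 - 2 x1 mod 13 = 10^2 - 2*6 = 10
y3 = s (x1 - x3) - y1 mod 13 = 10 * (6 - 10) - 11 = 1

2P = (10, 1)


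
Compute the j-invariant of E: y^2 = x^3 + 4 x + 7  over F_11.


Delta = -16(4 a^3 + 27 b^2) mod 11 = 3
-1728 * (4 a)^3 = -1728 * (4*4)^3 mod 11 = 7
j = 7 * 3^(-1) mod 11 = 6

j = 6 (mod 11)


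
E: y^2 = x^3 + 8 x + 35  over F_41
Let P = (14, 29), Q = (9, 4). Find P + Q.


P != Q, so use the chord formula.
s = (y2 - y1) / (x2 - x1) = (16) / (36) mod 41 = 5
x3 = s^2 - x1 - x2 mod 41 = 5^2 - 14 - 9 = 2
y3 = s (x1 - x3) - y1 mod 41 = 5 * (14 - 2) - 29 = 31

P + Q = (2, 31)


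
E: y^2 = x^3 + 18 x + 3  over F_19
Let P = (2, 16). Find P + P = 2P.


Doubling: s = (3 x1^2 + a) / (2 y1)
s = (3*2^2 + 18) / (2*16) mod 19 = 14
x3 = s^2 - 2 x1 mod 19 = 14^2 - 2*2 = 2
y3 = s (x1 - x3) - y1 mod 19 = 14 * (2 - 2) - 16 = 3

2P = (2, 3)


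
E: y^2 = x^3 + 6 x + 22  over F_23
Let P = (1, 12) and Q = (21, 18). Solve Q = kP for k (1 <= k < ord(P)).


Enumerate multiples of P until we hit Q = (21, 18):
  1P = (1, 12)
  2P = (10, 22)
  3P = (5, 4)
  4P = (21, 5)
  5P = (9, 0)
  6P = (21, 18)
Match found at i = 6.

k = 6


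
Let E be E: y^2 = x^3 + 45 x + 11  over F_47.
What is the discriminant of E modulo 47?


4 a^3 + 27 b^2 = 4*45^3 + 27*11^2 = 364500 + 3267 = 367767
Delta = -16 * (367767) = -5884272
Delta mod 47 = 34

Delta = 34 (mod 47)


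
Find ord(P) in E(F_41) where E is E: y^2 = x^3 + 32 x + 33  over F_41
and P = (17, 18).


Compute successive multiples of P until we hit O:
  1P = (17, 18)
  2P = (9, 36)
  3P = (38, 19)
  4P = (31, 36)
  5P = (39, 24)
  6P = (1, 5)
  7P = (3, 19)
  8P = (30, 21)
  ... (continuing to 22P)
  22P = O

ord(P) = 22


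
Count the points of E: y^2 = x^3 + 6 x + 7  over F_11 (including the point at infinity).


For each x in F_11, count y with y^2 = x^3 + 6 x + 7 mod 11:
  x = 1: RHS = 3, y in [5, 6]  -> 2 point(s)
  x = 2: RHS = 5, y in [4, 7]  -> 2 point(s)
  x = 9: RHS = 9, y in [3, 8]  -> 2 point(s)
  x = 10: RHS = 0, y in [0]  -> 1 point(s)
Affine points: 7. Add the point at infinity: total = 8.

#E(F_11) = 8


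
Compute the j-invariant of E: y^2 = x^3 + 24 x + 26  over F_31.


Delta = -16(4 a^3 + 27 b^2) mod 31 = 23
-1728 * (4 a)^3 = -1728 * (4*24)^3 mod 31 = 30
j = 30 * 23^(-1) mod 31 = 4

j = 4 (mod 31)


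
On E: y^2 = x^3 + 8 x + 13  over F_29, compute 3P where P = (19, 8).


k = 3 = 11_2 (binary, LSB first: 11)
Double-and-add from P = (19, 8):
  bit 0 = 1: acc = O + (19, 8) = (19, 8)
  bit 1 = 1: acc = (19, 8) + (19, 21) = O

3P = O


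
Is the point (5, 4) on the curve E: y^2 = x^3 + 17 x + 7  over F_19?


Check whether y^2 = x^3 + 17 x + 7 (mod 19) for (x, y) = (5, 4).
LHS: y^2 = 4^2 mod 19 = 16
RHS: x^3 + 17 x + 7 = 5^3 + 17*5 + 7 mod 19 = 8
LHS != RHS

No, not on the curve


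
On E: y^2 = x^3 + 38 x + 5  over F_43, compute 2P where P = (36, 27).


Doubling: s = (3 x1^2 + a) / (2 y1)
s = (3*36^2 + 38) / (2*27) mod 43 = 9
x3 = s^2 - 2 x1 mod 43 = 9^2 - 2*36 = 9
y3 = s (x1 - x3) - y1 mod 43 = 9 * (36 - 9) - 27 = 1

2P = (9, 1)


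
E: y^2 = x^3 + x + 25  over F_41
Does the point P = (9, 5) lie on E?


Check whether y^2 = x^3 + 1 x + 25 (mod 41) for (x, y) = (9, 5).
LHS: y^2 = 5^2 mod 41 = 25
RHS: x^3 + 1 x + 25 = 9^3 + 1*9 + 25 mod 41 = 25
LHS = RHS

Yes, on the curve


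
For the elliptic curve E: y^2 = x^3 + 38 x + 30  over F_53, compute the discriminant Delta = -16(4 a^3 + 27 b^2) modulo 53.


4 a^3 + 27 b^2 = 4*38^3 + 27*30^2 = 219488 + 24300 = 243788
Delta = -16 * (243788) = -3900608
Delta mod 53 = 33

Delta = 33 (mod 53)


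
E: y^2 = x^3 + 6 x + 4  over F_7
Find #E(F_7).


For each x in F_7, count y with y^2 = x^3 + 6 x + 4 mod 7:
  x = 0: RHS = 4, y in [2, 5]  -> 2 point(s)
  x = 1: RHS = 4, y in [2, 5]  -> 2 point(s)
  x = 3: RHS = 0, y in [0]  -> 1 point(s)
  x = 4: RHS = 1, y in [1, 6]  -> 2 point(s)
  x = 6: RHS = 4, y in [2, 5]  -> 2 point(s)
Affine points: 9. Add the point at infinity: total = 10.

#E(F_7) = 10


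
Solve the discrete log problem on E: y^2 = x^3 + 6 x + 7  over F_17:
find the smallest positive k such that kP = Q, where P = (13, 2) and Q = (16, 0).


Enumerate multiples of P until we hit Q = (16, 0):
  1P = (13, 2)
  2P = (16, 0)
Match found at i = 2.

k = 2


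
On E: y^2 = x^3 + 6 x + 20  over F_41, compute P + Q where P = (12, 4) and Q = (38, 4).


P != Q, so use the chord formula.
s = (y2 - y1) / (x2 - x1) = (0) / (26) mod 41 = 0
x3 = s^2 - x1 - x2 mod 41 = 0^2 - 12 - 38 = 32
y3 = s (x1 - x3) - y1 mod 41 = 0 * (12 - 32) - 4 = 37

P + Q = (32, 37)


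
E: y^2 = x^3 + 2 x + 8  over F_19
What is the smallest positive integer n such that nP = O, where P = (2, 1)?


Compute successive multiples of P until we hit O:
  1P = (2, 1)
  2P = (7, 2)
  3P = (7, 17)
  4P = (2, 18)
  5P = O

ord(P) = 5


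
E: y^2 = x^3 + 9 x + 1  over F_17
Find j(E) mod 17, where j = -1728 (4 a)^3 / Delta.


Delta = -16(4 a^3 + 27 b^2) mod 17 = 2
-1728 * (4 a)^3 = -1728 * (4*9)^3 mod 17 = 14
j = 14 * 2^(-1) mod 17 = 7

j = 7 (mod 17)


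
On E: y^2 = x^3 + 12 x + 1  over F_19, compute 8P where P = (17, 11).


k = 8 = 1000_2 (binary, LSB first: 0001)
Double-and-add from P = (17, 11):
  bit 0 = 0: acc unchanged = O
  bit 1 = 0: acc unchanged = O
  bit 2 = 0: acc unchanged = O
  bit 3 = 1: acc = O + (14, 5) = (14, 5)

8P = (14, 5)


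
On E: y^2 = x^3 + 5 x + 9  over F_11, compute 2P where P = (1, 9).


Doubling: s = (3 x1^2 + a) / (2 y1)
s = (3*1^2 + 5) / (2*9) mod 11 = 9
x3 = s^2 - 2 x1 mod 11 = 9^2 - 2*1 = 2
y3 = s (x1 - x3) - y1 mod 11 = 9 * (1 - 2) - 9 = 4

2P = (2, 4)


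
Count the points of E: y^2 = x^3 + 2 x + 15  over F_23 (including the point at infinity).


For each x in F_23, count y with y^2 = x^3 + 2 x + 15 mod 23:
  x = 1: RHS = 18, y in [8, 15]  -> 2 point(s)
  x = 2: RHS = 4, y in [2, 21]  -> 2 point(s)
  x = 3: RHS = 2, y in [5, 18]  -> 2 point(s)
  x = 4: RHS = 18, y in [8, 15]  -> 2 point(s)
  x = 5: RHS = 12, y in [9, 14]  -> 2 point(s)
  x = 6: RHS = 13, y in [6, 17]  -> 2 point(s)
  x = 7: RHS = 4, y in [2, 21]  -> 2 point(s)
  x = 9: RHS = 3, y in [7, 16]  -> 2 point(s)
  x = 10: RHS = 0, y in [0]  -> 1 point(s)
  x = 14: RHS = 4, y in [2, 21]  -> 2 point(s)
  x = 15: RHS = 16, y in [4, 19]  -> 2 point(s)
  x = 16: RHS = 3, y in [7, 16]  -> 2 point(s)
  x = 18: RHS = 18, y in [8, 15]  -> 2 point(s)
  x = 19: RHS = 12, y in [9, 14]  -> 2 point(s)
  x = 21: RHS = 3, y in [7, 16]  -> 2 point(s)
  x = 22: RHS = 12, y in [9, 14]  -> 2 point(s)
Affine points: 31. Add the point at infinity: total = 32.

#E(F_23) = 32


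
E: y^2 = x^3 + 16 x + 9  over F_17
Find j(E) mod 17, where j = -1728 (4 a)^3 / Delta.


Delta = -16(4 a^3 + 27 b^2) mod 17 = 7
-1728 * (4 a)^3 = -1728 * (4*16)^3 mod 17 = 7
j = 7 * 7^(-1) mod 17 = 1

j = 1 (mod 17)


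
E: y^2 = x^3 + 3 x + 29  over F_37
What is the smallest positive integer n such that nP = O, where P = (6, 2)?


Compute successive multiples of P until we hit O:
  1P = (6, 2)
  2P = (25, 35)
  3P = (33, 29)
  4P = (36, 5)
  5P = (5, 24)
  6P = (29, 23)
  7P = (32, 0)
  8P = (29, 14)
  ... (continuing to 14P)
  14P = O

ord(P) = 14


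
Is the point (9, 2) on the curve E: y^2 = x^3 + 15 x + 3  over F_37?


Check whether y^2 = x^3 + 15 x + 3 (mod 37) for (x, y) = (9, 2).
LHS: y^2 = 2^2 mod 37 = 4
RHS: x^3 + 15 x + 3 = 9^3 + 15*9 + 3 mod 37 = 16
LHS != RHS

No, not on the curve


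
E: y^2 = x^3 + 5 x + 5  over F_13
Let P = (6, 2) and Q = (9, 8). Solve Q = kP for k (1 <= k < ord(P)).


Enumerate multiples of P until we hit Q = (9, 8):
  1P = (6, 2)
  2P = (2, 7)
  3P = (9, 5)
  4P = (12, 5)
  5P = (5, 5)
  6P = (11, 0)
  7P = (5, 8)
  8P = (12, 8)
  9P = (9, 8)
Match found at i = 9.

k = 9


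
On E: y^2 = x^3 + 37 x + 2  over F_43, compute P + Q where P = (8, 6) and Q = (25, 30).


P != Q, so use the chord formula.
s = (y2 - y1) / (x2 - x1) = (24) / (17) mod 43 = 9
x3 = s^2 - x1 - x2 mod 43 = 9^2 - 8 - 25 = 5
y3 = s (x1 - x3) - y1 mod 43 = 9 * (8 - 5) - 6 = 21

P + Q = (5, 21)


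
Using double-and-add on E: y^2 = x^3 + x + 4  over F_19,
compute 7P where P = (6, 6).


k = 7 = 111_2 (binary, LSB first: 111)
Double-and-add from P = (6, 6):
  bit 0 = 1: acc = O + (6, 6) = (6, 6)
  bit 1 = 1: acc = (6, 6) + (11, 4) = (9, 18)
  bit 2 = 1: acc = (9, 18) + (1, 14) = (14, 8)

7P = (14, 8)


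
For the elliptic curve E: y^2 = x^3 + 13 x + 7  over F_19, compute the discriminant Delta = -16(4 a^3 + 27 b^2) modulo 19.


4 a^3 + 27 b^2 = 4*13^3 + 27*7^2 = 8788 + 1323 = 10111
Delta = -16 * (10111) = -161776
Delta mod 19 = 9

Delta = 9 (mod 19)


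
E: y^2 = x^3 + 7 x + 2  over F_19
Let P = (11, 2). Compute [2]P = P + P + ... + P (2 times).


k = 2 = 10_2 (binary, LSB first: 01)
Double-and-add from P = (11, 2):
  bit 0 = 0: acc unchanged = O
  bit 1 = 1: acc = O + (8, 0) = (8, 0)

2P = (8, 0)


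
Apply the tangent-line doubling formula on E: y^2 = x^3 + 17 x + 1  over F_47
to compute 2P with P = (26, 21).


Doubling: s = (3 x1^2 + a) / (2 y1)
s = (3*26^2 + 17) / (2*21) mod 47 = 14
x3 = s^2 - 2 x1 mod 47 = 14^2 - 2*26 = 3
y3 = s (x1 - x3) - y1 mod 47 = 14 * (26 - 3) - 21 = 19

2P = (3, 19)


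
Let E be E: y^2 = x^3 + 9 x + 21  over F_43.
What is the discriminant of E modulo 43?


4 a^3 + 27 b^2 = 4*9^3 + 27*21^2 = 2916 + 11907 = 14823
Delta = -16 * (14823) = -237168
Delta mod 43 = 20

Delta = 20 (mod 43)


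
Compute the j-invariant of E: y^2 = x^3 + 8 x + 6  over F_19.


Delta = -16(4 a^3 + 27 b^2) mod 19 = 16
-1728 * (4 a)^3 = -1728 * (4*8)^3 mod 19 = 12
j = 12 * 16^(-1) mod 19 = 15

j = 15 (mod 19)


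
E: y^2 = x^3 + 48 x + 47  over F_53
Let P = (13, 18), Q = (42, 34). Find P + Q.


P != Q, so use the chord formula.
s = (y2 - y1) / (x2 - x1) = (16) / (29) mod 53 = 17
x3 = s^2 - x1 - x2 mod 53 = 17^2 - 13 - 42 = 22
y3 = s (x1 - x3) - y1 mod 53 = 17 * (13 - 22) - 18 = 41

P + Q = (22, 41)


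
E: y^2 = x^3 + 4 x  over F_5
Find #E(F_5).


For each x in F_5, count y with y^2 = x^3 + 4 x + 0 mod 5:
  x = 0: RHS = 0, y in [0]  -> 1 point(s)
  x = 1: RHS = 0, y in [0]  -> 1 point(s)
  x = 2: RHS = 1, y in [1, 4]  -> 2 point(s)
  x = 3: RHS = 4, y in [2, 3]  -> 2 point(s)
  x = 4: RHS = 0, y in [0]  -> 1 point(s)
Affine points: 7. Add the point at infinity: total = 8.

#E(F_5) = 8


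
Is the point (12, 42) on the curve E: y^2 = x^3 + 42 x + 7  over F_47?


Check whether y^2 = x^3 + 42 x + 7 (mod 47) for (x, y) = (12, 42).
LHS: y^2 = 42^2 mod 47 = 25
RHS: x^3 + 42 x + 7 = 12^3 + 42*12 + 7 mod 47 = 30
LHS != RHS

No, not on the curve


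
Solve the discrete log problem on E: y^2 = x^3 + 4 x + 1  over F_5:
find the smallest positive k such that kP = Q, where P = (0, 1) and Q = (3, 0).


Enumerate multiples of P until we hit Q = (3, 0):
  1P = (0, 1)
  2P = (4, 1)
  3P = (1, 4)
  4P = (3, 0)
Match found at i = 4.

k = 4


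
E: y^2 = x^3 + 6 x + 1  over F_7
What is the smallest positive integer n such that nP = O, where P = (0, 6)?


Compute successive multiples of P until we hit O:
  1P = (0, 6)
  2P = (2, 0)
  3P = (0, 1)
  4P = O

ord(P) = 4


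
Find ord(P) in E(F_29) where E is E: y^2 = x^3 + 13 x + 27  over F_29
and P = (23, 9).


Compute successive multiples of P until we hit O:
  1P = (23, 9)
  2P = (17, 12)
  3P = (11, 14)
  4P = (28, 10)
  5P = (14, 16)
  6P = (8, 18)
  7P = (3, 8)
  8P = (27, 14)
  ... (continuing to 27P)
  27P = O

ord(P) = 27
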